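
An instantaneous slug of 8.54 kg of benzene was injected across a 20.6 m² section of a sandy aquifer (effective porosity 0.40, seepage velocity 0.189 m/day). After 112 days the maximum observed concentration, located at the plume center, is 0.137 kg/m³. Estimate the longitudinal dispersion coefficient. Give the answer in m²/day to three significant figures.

0.0407 m²/day

At the plume center C_max = M/(n_e·A·√(4πDt)), so D = M²/(4πt·(n_e·A·C_max)²).
n_e·A·C_max = 0.40 × 20.6 × 0.137 = 1.129 kg/m.
D = 8.54²/(4π × 112 × 1.129²) = 0.0407 m²/day.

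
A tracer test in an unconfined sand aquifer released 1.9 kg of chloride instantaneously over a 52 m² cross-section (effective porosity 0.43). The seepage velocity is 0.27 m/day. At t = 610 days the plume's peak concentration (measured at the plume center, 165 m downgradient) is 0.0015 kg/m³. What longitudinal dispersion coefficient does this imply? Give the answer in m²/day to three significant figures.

0.419 m²/day

At the plume center C_max = M/(n_e·A·√(4πDt)), so D = M²/(4πt·(n_e·A·C_max)²).
n_e·A·C_max = 0.43 × 52 × 0.0015 = 0.03354 kg/m.
D = 1.9²/(4π × 610 × 0.03354²) = 0.419 m²/day.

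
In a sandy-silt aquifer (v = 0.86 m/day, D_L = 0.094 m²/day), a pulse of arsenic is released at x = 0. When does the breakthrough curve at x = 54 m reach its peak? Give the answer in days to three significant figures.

62.7 days

For the 1D instantaneous-source solution, setting ∂C/∂t = 0 at fixed x gives v²t² + 2Dt − x² = 0, so t = (√(D² + v²x²) − D)/v².
√(D² + v²x²) = √(0.094² + 0.86² × 54²) = 46.44; v² = 0.7396.
t = (46.44 − 0.094)/0.7396 = 62.7 days (vs. the pure-advection estimate x/v = 62.8 d).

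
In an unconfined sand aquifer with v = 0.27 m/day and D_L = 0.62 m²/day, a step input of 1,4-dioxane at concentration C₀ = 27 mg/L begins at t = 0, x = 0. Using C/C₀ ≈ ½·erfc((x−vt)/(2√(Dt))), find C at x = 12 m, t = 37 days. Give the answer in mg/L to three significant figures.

10.3 mg/L

For a continuous step input, C/C₀ ≈ ½·erfc((x−vt)/(2√(Dt))).
vt = 0.27 × 37 = 9.99 m and 2√(Dt) = 2√(0.62 × 37) = 9.579 m.
Argument (x−vt)/(2√(Dt)) = (12 − 9.99)/9.579 = 0.2098; ½·erfc(0.2098) = 0.3833.
C = 27 × 0.3833 = 10.3 mg/L.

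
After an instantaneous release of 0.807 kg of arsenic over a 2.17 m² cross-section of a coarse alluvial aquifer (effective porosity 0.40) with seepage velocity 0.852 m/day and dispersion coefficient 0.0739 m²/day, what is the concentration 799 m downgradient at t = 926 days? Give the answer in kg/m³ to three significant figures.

0.0219 kg/m³

For an instantaneous plane source, C(x,t) = M/(n_e·A·√(4πDt)) · exp(−(x−vt)²/(4Dt)), with n_e·A the pore (flow) area.
Plume center vt = 0.852 × 926 = 788.952 m, so the well at 799 m is 10.048 m downgradient of the peak.
√(4πDt) = 29.32 m, giving peak height M/(n_e·A·√(4πDt)) = 0.807/(0.40 × 2.17 × 29.32) = 0.03171 kg/m³.
(x−vt)²/(4Dt) = (10.048)²/(4 × 0.0739 × 926) = 0.3688; exp(−0.3688) = 0.6916.
C = 0.03171 × 0.6916 = 0.0219 kg/m³.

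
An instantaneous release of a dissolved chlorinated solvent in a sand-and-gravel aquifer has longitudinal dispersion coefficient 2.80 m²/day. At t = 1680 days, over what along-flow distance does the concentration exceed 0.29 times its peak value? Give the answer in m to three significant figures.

The plume is Gaussian with σ = √(2Dt) = √(2 × 2.80 × 1680) = 96.99 m.
C/C_peak = exp(−Δx²/(2σ²)) = 0.29 ⇒ Δx = σ·√(−2 ln 0.29) = 96.99 × 1.573 = 152.6 m.
Width = 2Δx = 305 m.

305 m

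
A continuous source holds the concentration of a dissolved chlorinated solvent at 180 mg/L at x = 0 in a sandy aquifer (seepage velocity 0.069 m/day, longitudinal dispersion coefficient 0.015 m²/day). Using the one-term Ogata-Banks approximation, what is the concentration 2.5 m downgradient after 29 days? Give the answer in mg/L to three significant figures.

53.3 mg/L

For a continuous step input, C/C₀ ≈ ½·erfc((x−vt)/(2√(Dt))).
vt = 0.069 × 29 = 2.001 m and 2√(Dt) = 2√(0.015 × 29) = 1.319 m.
Argument (x−vt)/(2√(Dt)) = (2.5 − 2.001)/1.319 = 0.3783; ½·erfc(0.3783) = 0.2963.
C = 180 × 0.2963 = 53.3 mg/L.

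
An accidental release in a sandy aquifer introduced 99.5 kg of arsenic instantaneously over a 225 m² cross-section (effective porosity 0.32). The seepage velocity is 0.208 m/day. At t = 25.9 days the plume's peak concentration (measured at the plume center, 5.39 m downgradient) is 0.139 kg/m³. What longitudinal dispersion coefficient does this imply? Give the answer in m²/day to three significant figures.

At the plume center C_max = M/(n_e·A·√(4πDt)), so D = M²/(4πt·(n_e·A·C_max)²).
n_e·A·C_max = 0.32 × 225 × 0.139 = 10.01 kg/m.
D = 99.5²/(4π × 25.9 × 10.01²) = 0.304 m²/day.

0.304 m²/day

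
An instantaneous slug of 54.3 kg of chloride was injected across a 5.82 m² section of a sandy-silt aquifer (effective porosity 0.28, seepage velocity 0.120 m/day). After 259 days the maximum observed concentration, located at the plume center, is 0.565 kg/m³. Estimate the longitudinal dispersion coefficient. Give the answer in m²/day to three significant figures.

1.07 m²/day

At the plume center C_max = M/(n_e·A·√(4πDt)), so D = M²/(4πt·(n_e·A·C_max)²).
n_e·A·C_max = 0.28 × 5.82 × 0.565 = 0.9207 kg/m.
D = 54.3²/(4π × 259 × 0.9207²) = 1.07 m²/day.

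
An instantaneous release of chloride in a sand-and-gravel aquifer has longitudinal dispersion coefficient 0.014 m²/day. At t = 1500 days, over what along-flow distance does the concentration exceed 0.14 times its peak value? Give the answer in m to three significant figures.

25.7 m

The plume is Gaussian with σ = √(2Dt) = √(2 × 0.014 × 1500) = 6.481 m.
C/C_peak = exp(−Δx²/(2σ²)) = 0.14 ⇒ Δx = σ·√(−2 ln 0.14) = 6.481 × 1.983 = 12.85 m.
Width = 2Δx = 25.7 m.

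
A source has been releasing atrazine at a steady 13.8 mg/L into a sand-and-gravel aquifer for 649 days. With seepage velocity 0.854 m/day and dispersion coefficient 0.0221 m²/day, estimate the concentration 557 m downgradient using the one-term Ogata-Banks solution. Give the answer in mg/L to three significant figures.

For a continuous step input, C/C₀ ≈ ½·erfc((x−vt)/(2√(Dt))).
vt = 0.854 × 649 = 554.246 m and 2√(Dt) = 2√(0.0221 × 649) = 7.574 m.
Argument (x−vt)/(2√(Dt)) = (557 − 554.246)/7.574 = 0.3636; ½·erfc(0.3636) = 0.3036.
C = 13.8 × 0.3036 = 4.19 mg/L.

4.19 mg/L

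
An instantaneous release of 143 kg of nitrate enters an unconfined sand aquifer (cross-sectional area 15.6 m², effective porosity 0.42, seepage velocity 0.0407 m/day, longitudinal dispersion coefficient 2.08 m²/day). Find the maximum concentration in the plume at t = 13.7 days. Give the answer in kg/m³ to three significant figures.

1.15 kg/m³

The peak of an instantaneous 1D plume sits at x = vt; there the Gaussian factor is 1 and C_max = M/(n_e·A·√(4πDt)), where n_e·A is the pore area the mass is dissolved in.
√(4πDt) = √(4π × 2.08 × 13.7) = 18.92 m, so C_max = 143/(0.42 × 15.6 × 18.92) = 1.15 kg/m³.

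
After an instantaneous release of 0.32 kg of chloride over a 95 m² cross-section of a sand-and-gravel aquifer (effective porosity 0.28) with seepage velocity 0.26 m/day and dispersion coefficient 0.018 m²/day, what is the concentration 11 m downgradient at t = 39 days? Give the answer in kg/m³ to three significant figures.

For an instantaneous plane source, C(x,t) = M/(n_e·A·√(4πDt)) · exp(−(x−vt)²/(4Dt)), with n_e·A the pore (flow) area.
Plume center vt = 0.26 × 39 = 10.14 m, so the well at 11 m is 0.86 m downgradient of the peak.
√(4πDt) = 2.970 m, giving peak height M/(n_e·A·√(4πDt)) = 0.32/(0.28 × 95 × 2.970) = 0.004051 kg/m³.
(x−vt)²/(4Dt) = (0.86)²/(4 × 0.018 × 39) = 0.2634; exp(−0.2634) = 0.7684.
C = 0.004051 × 0.7684 = 0.00311 kg/m³.

0.00311 kg/m³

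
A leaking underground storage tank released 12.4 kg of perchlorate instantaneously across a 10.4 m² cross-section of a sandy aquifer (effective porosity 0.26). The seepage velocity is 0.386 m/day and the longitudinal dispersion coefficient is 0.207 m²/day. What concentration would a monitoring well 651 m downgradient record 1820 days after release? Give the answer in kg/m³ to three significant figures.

For an instantaneous plane source, C(x,t) = M/(n_e·A·√(4πDt)) · exp(−(x−vt)²/(4Dt)), with n_e·A the pore (flow) area.
Plume center vt = 0.386 × 1820 = 702.52 m, so the well at 651 m is 51.52 m upgradient of the peak.
√(4πDt) = 68.81 m, giving peak height M/(n_e·A·√(4πDt)) = 12.4/(0.26 × 10.4 × 68.81) = 0.06664 kg/m³.
(x−vt)²/(4Dt) = (-51.52)²/(4 × 0.207 × 1820) = 1.761; exp(−1.761) = 0.1719.
C = 0.06664 × 0.1719 = 0.0115 kg/m³.

0.0115 kg/m³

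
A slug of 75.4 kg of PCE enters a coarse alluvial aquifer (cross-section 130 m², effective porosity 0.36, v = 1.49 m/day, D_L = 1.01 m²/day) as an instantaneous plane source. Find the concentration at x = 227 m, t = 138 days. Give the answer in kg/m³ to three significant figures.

0.0170 kg/m³

For an instantaneous plane source, C(x,t) = M/(n_e·A·√(4πDt)) · exp(−(x−vt)²/(4Dt)), with n_e·A the pore (flow) area.
Plume center vt = 1.49 × 138 = 205.62 m, so the well at 227 m is 21.38 m downgradient of the peak.
√(4πDt) = 41.85 m, giving peak height M/(n_e·A·√(4πDt)) = 75.4/(0.36 × 130 × 41.85) = 0.03850 kg/m³.
(x−vt)²/(4Dt) = (21.38)²/(4 × 1.01 × 138) = 0.8199; exp(−0.8199) = 0.4405.
C = 0.03850 × 0.4405 = 0.0170 kg/m³.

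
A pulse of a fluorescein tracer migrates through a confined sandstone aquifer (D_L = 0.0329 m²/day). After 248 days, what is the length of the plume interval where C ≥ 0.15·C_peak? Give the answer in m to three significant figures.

15.7 m

The plume is Gaussian with σ = √(2Dt) = √(2 × 0.0329 × 248) = 4.040 m.
C/C_peak = exp(−Δx²/(2σ²)) = 0.15 ⇒ Δx = σ·√(−2 ln 0.15) = 4.040 × 1.948 = 7.870 m.
Width = 2Δx = 15.7 m.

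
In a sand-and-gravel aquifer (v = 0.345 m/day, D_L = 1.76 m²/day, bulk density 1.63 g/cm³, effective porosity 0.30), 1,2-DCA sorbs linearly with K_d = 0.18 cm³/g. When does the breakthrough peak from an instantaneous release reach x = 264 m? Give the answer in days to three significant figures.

1480 days

Retardation factor R = 1 + ρ_b·K_d/n = 1 + 1.63 × 0.18/0.30 = 1.978.
Sorption retards both mechanisms: v_R = v/R = 0.1744 m/day, D_R = D/R = 0.8898 m²/day.
Peak time from v_R²t² + 2D_R t − x² = 0: t = (√(D_R² + v_R²x²) − D_R)/v_R².
√(D_R² + v_R²x²) = √(0.8898² + 0.1744² × 264²) = 46.05; v_R² = 0.03042.
t = (46.05 − 0.8898)/0.03042 = 1480 days.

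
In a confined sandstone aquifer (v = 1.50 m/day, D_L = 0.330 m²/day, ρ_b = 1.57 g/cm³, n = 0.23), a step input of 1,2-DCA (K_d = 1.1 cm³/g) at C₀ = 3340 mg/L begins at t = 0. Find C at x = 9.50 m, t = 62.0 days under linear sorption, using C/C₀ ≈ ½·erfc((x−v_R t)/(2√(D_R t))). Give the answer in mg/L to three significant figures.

2480 mg/L

Retardation factor R = 1 + ρ_b·K_d/n = 1 + 1.57 × 1.1/0.23 = 8.509.
Sorption retards both mechanisms: v_R = v/R = 0.1763 m/day, D_R = D/R = 0.03878 m²/day.
v_R·t = 0.1763 × 62.0 = 10.9306 m; 2√(D_R t) = 3.101 m; argument = (9.50 − 10.9306)/3.101 = -0.4613.
C = C₀ × ½·erfc(-0.4613) = 3340 × 0.7429 = 2480 mg/L.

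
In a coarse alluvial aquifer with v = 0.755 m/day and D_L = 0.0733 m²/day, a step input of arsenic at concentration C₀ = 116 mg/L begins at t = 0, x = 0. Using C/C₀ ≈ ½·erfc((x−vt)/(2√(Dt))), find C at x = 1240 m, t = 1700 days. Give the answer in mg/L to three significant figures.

116 mg/L

For a continuous step input, C/C₀ ≈ ½·erfc((x−vt)/(2√(Dt))).
vt = 0.755 × 1700 = 1283.5 m and 2√(Dt) = 2√(0.0733 × 1700) = 22.33 m.
Argument (x−vt)/(2√(Dt)) = (1240 − 1283.5)/22.33 = -1.948; ½·erfc(-1.948) = 0.9971.
C = 116 × 0.9971 = 116 mg/L.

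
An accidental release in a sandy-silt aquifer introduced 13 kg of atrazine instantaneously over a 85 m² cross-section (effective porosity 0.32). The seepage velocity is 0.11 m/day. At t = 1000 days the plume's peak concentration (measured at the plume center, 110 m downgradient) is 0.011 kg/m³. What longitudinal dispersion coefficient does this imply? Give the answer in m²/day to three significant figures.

At the plume center C_max = M/(n_e·A·√(4πDt)), so D = M²/(4πt·(n_e·A·C_max)²).
n_e·A·C_max = 0.32 × 85 × 0.011 = 0.2992 kg/m.
D = 13²/(4π × 1000 × 0.2992²) = 0.150 m²/day.

0.150 m²/day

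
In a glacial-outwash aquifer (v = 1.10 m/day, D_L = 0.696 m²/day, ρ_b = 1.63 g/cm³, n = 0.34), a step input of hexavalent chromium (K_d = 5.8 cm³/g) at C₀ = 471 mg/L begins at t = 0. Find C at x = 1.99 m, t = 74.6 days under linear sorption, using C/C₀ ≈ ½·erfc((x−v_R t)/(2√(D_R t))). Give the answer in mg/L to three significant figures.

318 mg/L

Retardation factor R = 1 + ρ_b·K_d/n = 1 + 1.63 × 5.8/0.34 = 28.81.
Sorption retards both mechanisms: v_R = v/R = 0.03818 m/day, D_R = D/R = 0.02416 m²/day.
v_R·t = 0.03818 × 74.6 = 2.848228 m; 2√(D_R t) = 2.685 m; argument = (1.99 − 2.848228)/2.685 = -0.3196.
C = C₀ × ½·erfc(-0.3196) = 471 × 0.6744 = 318 mg/L.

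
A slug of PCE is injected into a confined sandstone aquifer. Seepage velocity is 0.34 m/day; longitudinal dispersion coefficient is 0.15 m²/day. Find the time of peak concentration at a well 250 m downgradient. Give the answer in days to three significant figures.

734 days

For the 1D instantaneous-source solution, setting ∂C/∂t = 0 at fixed x gives v²t² + 2Dt − x² = 0, so t = (√(D² + v²x²) − D)/v².
√(D² + v²x²) = √(0.15² + 0.34² × 250²) = 85.00; v² = 0.1156.
t = (85.00 − 0.15)/0.1156 = 734 days (vs. the pure-advection estimate x/v = 735 d).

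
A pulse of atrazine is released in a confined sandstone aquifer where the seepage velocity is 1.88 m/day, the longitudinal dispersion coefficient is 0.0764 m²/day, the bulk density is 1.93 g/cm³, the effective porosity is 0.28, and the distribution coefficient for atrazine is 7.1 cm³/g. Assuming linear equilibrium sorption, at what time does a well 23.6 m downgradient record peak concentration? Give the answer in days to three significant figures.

626 days

Retardation factor R = 1 + ρ_b·K_d/n = 1 + 1.93 × 7.1/0.28 = 49.94.
Sorption retards both mechanisms: v_R = v/R = 0.03765 m/day, D_R = D/R = 0.001530 m²/day.
Peak time from v_R²t² + 2D_R t − x² = 0: t = (√(D_R² + v_R²x²) − D_R)/v_R².
√(D_R² + v_R²x²) = √(0.001530² + 0.03765² × 23.6²) = 0.8885; v_R² = 0.001418.
t = (0.8885 − 0.001530)/0.001418 = 626 days.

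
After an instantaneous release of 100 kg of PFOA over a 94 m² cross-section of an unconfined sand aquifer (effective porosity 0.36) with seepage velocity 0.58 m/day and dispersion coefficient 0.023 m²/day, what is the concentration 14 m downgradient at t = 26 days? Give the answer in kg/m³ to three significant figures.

For an instantaneous plane source, C(x,t) = M/(n_e·A·√(4πDt)) · exp(−(x−vt)²/(4Dt)), with n_e·A the pore (flow) area.
Plume center vt = 0.58 × 26 = 15.08 m, so the well at 14 m is 1.08 m upgradient of the peak.
√(4πDt) = 2.741 m, giving peak height M/(n_e·A·√(4πDt)) = 100/(0.36 × 94 × 2.741) = 1.078 kg/m³.
(x−vt)²/(4Dt) = (-1.08)²/(4 × 0.023 × 26) = 0.4876; exp(−0.4876) = 0.6141.
C = 1.078 × 0.6141 = 0.662 kg/m³.

0.662 kg/m³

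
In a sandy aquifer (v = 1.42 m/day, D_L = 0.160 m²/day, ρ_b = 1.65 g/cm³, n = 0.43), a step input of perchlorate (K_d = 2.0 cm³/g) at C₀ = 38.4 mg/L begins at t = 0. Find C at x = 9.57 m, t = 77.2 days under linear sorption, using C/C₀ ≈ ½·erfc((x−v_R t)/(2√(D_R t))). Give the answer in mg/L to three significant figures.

Retardation factor R = 1 + ρ_b·K_d/n = 1 + 1.65 × 2.0/0.43 = 8.674.
Sorption retards both mechanisms: v_R = v/R = 0.1637 m/day, D_R = D/R = 0.01845 m²/day.
v_R·t = 0.1637 × 77.2 = 12.63764 m; 2√(D_R t) = 2.387 m; argument = (9.57 − 12.63764)/2.387 = -1.285.
C = C₀ × ½·erfc(-1.285) = 38.4 × 0.9654 = 37.1 mg/L.

37.1 mg/L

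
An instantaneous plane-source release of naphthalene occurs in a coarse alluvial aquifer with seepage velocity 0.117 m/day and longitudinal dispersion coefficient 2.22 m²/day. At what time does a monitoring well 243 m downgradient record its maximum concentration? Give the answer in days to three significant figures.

1920 days

For the 1D instantaneous-source solution, setting ∂C/∂t = 0 at fixed x gives v²t² + 2Dt − x² = 0, so t = (√(D² + v²x²) − D)/v².
√(D² + v²x²) = √(2.22² + 0.117² × 243²) = 28.52; v² = 0.013689.
t = (28.52 − 2.22)/0.013689 = 1920 days (vs. the pure-advection estimate x/v = 2080 d).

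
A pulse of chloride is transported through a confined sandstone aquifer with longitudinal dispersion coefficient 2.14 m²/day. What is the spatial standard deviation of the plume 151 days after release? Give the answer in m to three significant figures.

Dispersive spreading gives a Gaussian with σ² = 2Dt; advection only shifts the center.
σ = √(2 × 2.14 × 151) = 25.4 m.

25.4 m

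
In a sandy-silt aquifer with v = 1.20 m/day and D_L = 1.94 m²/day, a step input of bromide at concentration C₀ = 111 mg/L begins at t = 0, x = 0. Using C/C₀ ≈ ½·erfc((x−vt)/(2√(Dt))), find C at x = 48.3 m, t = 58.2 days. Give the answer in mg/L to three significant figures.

103 mg/L

For a continuous step input, C/C₀ ≈ ½·erfc((x−vt)/(2√(Dt))).
vt = 1.20 × 58.2 = 69.84 m and 2√(Dt) = 2√(1.94 × 58.2) = 21.25 m.
Argument (x−vt)/(2√(Dt)) = (48.3 − 69.84)/21.25 = -1.014; ½·erfc(-1.014) = 0.9242.
C = 111 × 0.9242 = 103 mg/L.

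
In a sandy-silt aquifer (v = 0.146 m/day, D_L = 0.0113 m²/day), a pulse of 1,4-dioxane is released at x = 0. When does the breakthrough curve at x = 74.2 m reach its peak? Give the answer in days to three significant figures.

508 days

For the 1D instantaneous-source solution, setting ∂C/∂t = 0 at fixed x gives v²t² + 2Dt − x² = 0, so t = (√(D² + v²x²) − D)/v².
√(D² + v²x²) = √(0.0113² + 0.146² × 74.2²) = 10.83; v² = 0.021316.
t = (10.83 − 0.0113)/0.021316 = 508 days (vs. the pure-advection estimate x/v = 508 d).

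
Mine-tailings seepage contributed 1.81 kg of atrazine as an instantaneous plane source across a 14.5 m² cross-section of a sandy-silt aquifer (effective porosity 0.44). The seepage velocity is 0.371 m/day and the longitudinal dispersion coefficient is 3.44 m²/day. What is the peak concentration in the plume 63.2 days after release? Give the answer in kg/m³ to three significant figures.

The peak of an instantaneous 1D plume sits at x = vt; there the Gaussian factor is 1 and C_max = M/(n_e·A·√(4πDt)), where n_e·A is the pore area the mass is dissolved in.
√(4πDt) = √(4π × 3.44 × 63.2) = 52.27 m, so C_max = 1.81/(0.44 × 14.5 × 52.27) = 0.00543 kg/m³.

0.00543 kg/m³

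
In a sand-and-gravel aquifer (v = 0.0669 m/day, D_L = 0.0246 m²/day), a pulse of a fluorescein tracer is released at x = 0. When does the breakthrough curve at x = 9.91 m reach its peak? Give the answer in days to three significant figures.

143 days

For the 1D instantaneous-source solution, setting ∂C/∂t = 0 at fixed x gives v²t² + 2Dt − x² = 0, so t = (√(D² + v²x²) − D)/v².
√(D² + v²x²) = √(0.0246² + 0.0669² × 9.91²) = 0.6634; v² = 0.00447561.
t = (0.6634 − 0.0246)/0.00447561 = 143 days (vs. the pure-advection estimate x/v = 148 d).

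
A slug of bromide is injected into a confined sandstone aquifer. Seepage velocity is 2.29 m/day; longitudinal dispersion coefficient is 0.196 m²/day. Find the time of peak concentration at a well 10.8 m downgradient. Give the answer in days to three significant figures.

For the 1D instantaneous-source solution, setting ∂C/∂t = 0 at fixed x gives v²t² + 2Dt − x² = 0, so t = (√(D² + v²x²) − D)/v².
√(D² + v²x²) = √(0.196² + 2.29² × 10.8²) = 24.73; v² = 5.2441.
t = (24.73 − 0.196)/5.2441 = 4.68 days (vs. the pure-advection estimate x/v = 4.72 d).

4.68 days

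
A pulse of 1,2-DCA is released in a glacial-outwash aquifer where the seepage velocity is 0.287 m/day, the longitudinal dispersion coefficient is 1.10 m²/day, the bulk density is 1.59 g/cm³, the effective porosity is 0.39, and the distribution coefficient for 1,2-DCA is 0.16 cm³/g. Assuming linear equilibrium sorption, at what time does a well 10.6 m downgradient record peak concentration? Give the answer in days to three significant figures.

Retardation factor R = 1 + ρ_b·K_d/n = 1 + 1.59 × 0.16/0.39 = 1.652.
Sorption retards both mechanisms: v_R = v/R = 0.1737 m/day, D_R = D/R = 0.6659 m²/day.
Peak time from v_R²t² + 2D_R t − x² = 0: t = (√(D_R² + v_R²x²) − D_R)/v_R².
√(D_R² + v_R²x²) = √(0.6659² + 0.1737² × 10.6²) = 1.958; v_R² = 0.03017.
t = (1.958 − 0.6659)/0.03017 = 42.8 days.

42.8 days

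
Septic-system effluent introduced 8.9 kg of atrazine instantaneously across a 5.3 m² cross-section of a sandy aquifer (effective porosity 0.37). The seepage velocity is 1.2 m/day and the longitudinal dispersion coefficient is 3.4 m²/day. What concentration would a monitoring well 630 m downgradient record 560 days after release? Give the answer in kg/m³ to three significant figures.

0.0233 kg/m³

For an instantaneous plane source, C(x,t) = M/(n_e·A·√(4πDt)) · exp(−(x−vt)²/(4Dt)), with n_e·A the pore (flow) area.
Plume center vt = 1.2 × 560 = 672 m, so the well at 630 m is 42 m upgradient of the peak.
√(4πDt) = 154.7 m, giving peak height M/(n_e·A·√(4πDt)) = 8.9/(0.37 × 5.3 × 154.7) = 0.02934 kg/m³.
(x−vt)²/(4Dt) = (-42)²/(4 × 3.4 × 560) = 0.2316; exp(−0.2316) = 0.7933.
C = 0.02934 × 0.7933 = 0.0233 kg/m³.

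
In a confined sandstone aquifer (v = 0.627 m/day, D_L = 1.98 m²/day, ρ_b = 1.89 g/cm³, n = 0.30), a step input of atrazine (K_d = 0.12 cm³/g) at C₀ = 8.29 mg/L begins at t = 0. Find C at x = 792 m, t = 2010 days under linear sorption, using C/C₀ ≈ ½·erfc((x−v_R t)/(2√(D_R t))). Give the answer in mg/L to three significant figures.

Retardation factor R = 1 + ρ_b·K_d/n = 1 + 1.89 × 0.12/0.30 = 1.756.
Sorption retards both mechanisms: v_R = v/R = 0.3571 m/day, D_R = D/R = 1.128 m²/day.
v_R·t = 0.3571 × 2010 = 717.771 m; 2√(D_R t) = 95.23 m; argument = (792 − 717.771)/95.23 = 0.7795.
C = C₀ × ½·erfc(0.7795) = 8.29 × 0.1351 = 1.12 mg/L.

1.12 mg/L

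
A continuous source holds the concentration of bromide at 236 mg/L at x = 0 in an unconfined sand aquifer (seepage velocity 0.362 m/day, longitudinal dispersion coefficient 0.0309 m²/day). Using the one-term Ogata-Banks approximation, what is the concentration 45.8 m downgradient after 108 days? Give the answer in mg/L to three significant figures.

1.12 mg/L

For a continuous step input, C/C₀ ≈ ½·erfc((x−vt)/(2√(Dt))).
vt = 0.362 × 108 = 39.096 m and 2√(Dt) = 2√(0.0309 × 108) = 3.654 m.
Argument (x−vt)/(2√(Dt)) = (45.8 − 39.096)/3.654 = 1.835; ½·erfc(1.835) = 0.004728.
C = 236 × 0.004728 = 1.12 mg/L.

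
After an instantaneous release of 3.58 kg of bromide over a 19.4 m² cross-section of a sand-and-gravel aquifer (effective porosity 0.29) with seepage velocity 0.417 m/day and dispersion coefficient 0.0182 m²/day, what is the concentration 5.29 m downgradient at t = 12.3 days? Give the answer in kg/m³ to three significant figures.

0.369 kg/m³

For an instantaneous plane source, C(x,t) = M/(n_e·A·√(4πDt)) · exp(−(x−vt)²/(4Dt)), with n_e·A the pore (flow) area.
Plume center vt = 0.417 × 12.3 = 5.1291 m, so the well at 5.29 m is 0.1609 m downgradient of the peak.
√(4πDt) = 1.677 m, giving peak height M/(n_e·A·√(4πDt)) = 3.58/(0.29 × 19.4 × 1.677) = 0.3794 kg/m³.
(x−vt)²/(4Dt) = (0.1609)²/(4 × 0.0182 × 12.3) = 0.02891; exp(−0.02891) = 0.9715.
C = 0.3794 × 0.9715 = 0.369 kg/m³.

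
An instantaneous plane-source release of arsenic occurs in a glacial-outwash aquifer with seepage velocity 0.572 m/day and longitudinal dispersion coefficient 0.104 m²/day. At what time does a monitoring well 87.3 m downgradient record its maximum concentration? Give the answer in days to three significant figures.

For the 1D instantaneous-source solution, setting ∂C/∂t = 0 at fixed x gives v²t² + 2Dt − x² = 0, so t = (√(D² + v²x²) − D)/v².
√(D² + v²x²) = √(0.104² + 0.572² × 87.3²) = 49.94; v² = 0.327184.
t = (49.94 − 0.104)/0.327184 = 152 days (vs. the pure-advection estimate x/v = 153 d).

152 days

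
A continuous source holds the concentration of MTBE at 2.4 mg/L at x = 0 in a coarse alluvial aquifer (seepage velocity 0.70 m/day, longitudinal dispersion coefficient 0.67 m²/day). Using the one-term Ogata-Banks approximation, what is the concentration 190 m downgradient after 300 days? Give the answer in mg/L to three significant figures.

For a continuous step input, C/C₀ ≈ ½·erfc((x−vt)/(2√(Dt))).
vt = 0.70 × 300 = 210 m and 2√(Dt) = 2√(0.67 × 300) = 28.35 m.
Argument (x−vt)/(2√(Dt)) = (190 − 210)/28.35 = -0.7055; ½·erfc(-0.7055) = 0.8408.
C = 2.4 × 0.8408 = 2.02 mg/L.

2.02 mg/L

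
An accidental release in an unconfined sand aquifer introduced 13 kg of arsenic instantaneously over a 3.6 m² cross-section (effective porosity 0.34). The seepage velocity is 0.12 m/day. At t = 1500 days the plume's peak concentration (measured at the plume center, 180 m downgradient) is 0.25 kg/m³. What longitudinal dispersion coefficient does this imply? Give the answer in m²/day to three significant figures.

0.0958 m²/day

At the plume center C_max = M/(n_e·A·√(4πDt)), so D = M²/(4πt·(n_e·A·C_max)²).
n_e·A·C_max = 0.34 × 3.6 × 0.25 = 0.3060 kg/m.
D = 13²/(4π × 1500 × 0.3060²) = 0.0958 m²/day.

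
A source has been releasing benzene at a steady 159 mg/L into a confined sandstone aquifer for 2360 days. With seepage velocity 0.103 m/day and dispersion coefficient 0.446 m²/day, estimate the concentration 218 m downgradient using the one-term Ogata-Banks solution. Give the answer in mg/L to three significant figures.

113 mg/L

For a continuous step input, C/C₀ ≈ ½·erfc((x−vt)/(2√(Dt))).
vt = 0.103 × 2360 = 243.08 m and 2√(Dt) = 2√(0.446 × 2360) = 64.89 m.
Argument (x−vt)/(2√(Dt)) = (218 − 243.08)/64.89 = -0.3865; ½·erfc(-0.3865) = 0.7077.
C = 159 × 0.7077 = 113 mg/L.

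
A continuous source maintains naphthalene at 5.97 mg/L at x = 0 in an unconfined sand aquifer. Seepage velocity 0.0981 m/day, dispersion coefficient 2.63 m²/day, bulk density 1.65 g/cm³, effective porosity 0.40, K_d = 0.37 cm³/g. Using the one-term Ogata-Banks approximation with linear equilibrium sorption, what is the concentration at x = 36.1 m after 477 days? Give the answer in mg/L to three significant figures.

Retardation factor R = 1 + ρ_b·K_d/n = 1 + 1.65 × 0.37/0.40 = 2.526.
Sorption retards both mechanisms: v_R = v/R = 0.03884 m/day, D_R = D/R = 1.041 m²/day.
v_R·t = 0.03884 × 477 = 18.52668 m; 2√(D_R t) = 44.57 m; argument = (36.1 − 18.52668)/44.57 = 0.3943.
C = C₀ × ½·erfc(0.3943) = 5.97 × 0.2886 = 1.72 mg/L.

1.72 mg/L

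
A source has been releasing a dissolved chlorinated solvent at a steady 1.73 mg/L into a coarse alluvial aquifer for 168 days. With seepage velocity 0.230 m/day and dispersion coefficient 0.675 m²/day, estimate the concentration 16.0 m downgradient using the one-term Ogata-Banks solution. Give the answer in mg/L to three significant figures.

For a continuous step input, C/C₀ ≈ ½·erfc((x−vt)/(2√(Dt))).
vt = 0.230 × 168 = 38.64 m and 2√(Dt) = 2√(0.675 × 168) = 21.30 m.
Argument (x−vt)/(2√(Dt)) = (16.0 − 38.64)/21.30 = -1.063; ½·erfc(-1.063) = 0.9336.
C = 1.73 × 0.9336 = 1.62 mg/L.

1.62 mg/L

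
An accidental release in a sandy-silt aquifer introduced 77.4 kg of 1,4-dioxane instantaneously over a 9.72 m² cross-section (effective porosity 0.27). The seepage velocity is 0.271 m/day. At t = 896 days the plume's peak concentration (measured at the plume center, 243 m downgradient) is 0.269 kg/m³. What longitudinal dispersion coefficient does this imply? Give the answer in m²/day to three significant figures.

At the plume center C_max = M/(n_e·A·√(4πDt)), so D = M²/(4πt·(n_e·A·C_max)²).
n_e·A·C_max = 0.27 × 9.72 × 0.269 = 0.7060 kg/m.
D = 77.4²/(4π × 896 × 0.7060²) = 1.07 m²/day.

1.07 m²/day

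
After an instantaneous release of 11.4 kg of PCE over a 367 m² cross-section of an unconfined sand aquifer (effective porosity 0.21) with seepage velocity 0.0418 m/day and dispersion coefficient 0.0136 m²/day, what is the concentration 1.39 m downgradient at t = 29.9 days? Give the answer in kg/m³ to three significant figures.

0.0646 kg/m³

For an instantaneous plane source, C(x,t) = M/(n_e·A·√(4πDt)) · exp(−(x−vt)²/(4Dt)), with n_e·A the pore (flow) area.
Plume center vt = 0.0418 × 29.9 = 1.24982 m, so the well at 1.39 m is 0.14018 m downgradient of the peak.
√(4πDt) = 2.261 m, giving peak height M/(n_e·A·√(4πDt)) = 11.4/(0.21 × 367 × 2.261) = 0.06542 kg/m³.
(x−vt)²/(4Dt) = (0.14018)²/(4 × 0.0136 × 29.9) = 0.01208; exp(−0.01208) = 0.9880.
C = 0.06542 × 0.9880 = 0.0646 kg/m³.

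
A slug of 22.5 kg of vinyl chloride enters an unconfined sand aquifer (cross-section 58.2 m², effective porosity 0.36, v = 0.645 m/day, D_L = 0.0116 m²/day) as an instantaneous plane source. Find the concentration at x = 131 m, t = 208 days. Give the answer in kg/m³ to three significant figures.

For an instantaneous plane source, C(x,t) = M/(n_e·A·√(4πDt)) · exp(−(x−vt)²/(4Dt)), with n_e·A the pore (flow) area.
Plume center vt = 0.645 × 208 = 134.16 m, so the well at 131 m is 3.16 m upgradient of the peak.
√(4πDt) = 5.506 m, giving peak height M/(n_e·A·√(4πDt)) = 22.5/(0.36 × 58.2 × 5.506) = 0.1950 kg/m³.
(x−vt)²/(4Dt) = (-3.16)²/(4 × 0.0116 × 208) = 1.035; exp(−1.035) = 0.3552.
C = 0.1950 × 0.3552 = 0.0693 kg/m³.

0.0693 kg/m³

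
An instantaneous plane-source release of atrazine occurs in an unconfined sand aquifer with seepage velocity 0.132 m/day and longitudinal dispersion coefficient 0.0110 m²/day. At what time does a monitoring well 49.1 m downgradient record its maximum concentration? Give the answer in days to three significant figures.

371 days

For the 1D instantaneous-source solution, setting ∂C/∂t = 0 at fixed x gives v²t² + 2Dt − x² = 0, so t = (√(D² + v²x²) − D)/v².
√(D² + v²x²) = √(0.0110² + 0.132² × 49.1²) = 6.481; v² = 0.017424.
t = (6.481 − 0.0110)/0.017424 = 371 days (vs. the pure-advection estimate x/v = 372 d).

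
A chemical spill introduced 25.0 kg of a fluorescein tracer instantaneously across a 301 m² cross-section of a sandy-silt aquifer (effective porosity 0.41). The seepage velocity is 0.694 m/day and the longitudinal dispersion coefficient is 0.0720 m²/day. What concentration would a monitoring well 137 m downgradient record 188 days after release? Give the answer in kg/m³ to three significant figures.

For an instantaneous plane source, C(x,t) = M/(n_e·A·√(4πDt)) · exp(−(x−vt)²/(4Dt)), with n_e·A the pore (flow) area.
Plume center vt = 0.694 × 188 = 130.472 m, so the well at 137 m is 6.528 m downgradient of the peak.
√(4πDt) = 13.04 m, giving peak height M/(n_e·A·√(4πDt)) = 25.0/(0.41 × 301 × 13.04) = 0.01554 kg/m³.
(x−vt)²/(4Dt) = (6.528)²/(4 × 0.0720 × 188) = 0.7871; exp(−0.7871) = 0.4552.
C = 0.01554 × 0.4552 = 0.00707 kg/m³.

0.00707 kg/m³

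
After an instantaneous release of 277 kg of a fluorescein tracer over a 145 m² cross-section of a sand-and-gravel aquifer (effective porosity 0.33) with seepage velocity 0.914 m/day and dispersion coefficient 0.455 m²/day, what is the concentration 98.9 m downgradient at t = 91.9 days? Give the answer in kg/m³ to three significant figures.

0.0669 kg/m³

For an instantaneous plane source, C(x,t) = M/(n_e·A·√(4πDt)) · exp(−(x−vt)²/(4Dt)), with n_e·A the pore (flow) area.
Plume center vt = 0.914 × 91.9 = 83.9966 m, so the well at 98.9 m is 14.9034 m downgradient of the peak.
√(4πDt) = 22.92 m, giving peak height M/(n_e·A·√(4πDt)) = 277/(0.33 × 145 × 22.92) = 0.2526 kg/m³.
(x−vt)²/(4Dt) = (14.9034)²/(4 × 0.455 × 91.9) = 1.328; exp(−1.328) = 0.2650.
C = 0.2526 × 0.2650 = 0.0669 kg/m³.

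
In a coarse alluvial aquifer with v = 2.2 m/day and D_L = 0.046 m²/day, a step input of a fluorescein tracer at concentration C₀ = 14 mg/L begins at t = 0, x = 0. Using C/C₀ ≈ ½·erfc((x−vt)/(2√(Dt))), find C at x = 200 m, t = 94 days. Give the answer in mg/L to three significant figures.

13.9 mg/L

For a continuous step input, C/C₀ ≈ ½·erfc((x−vt)/(2√(Dt))).
vt = 2.2 × 94 = 206.8 m and 2√(Dt) = 2√(0.046 × 94) = 4.159 m.
Argument (x−vt)/(2√(Dt)) = (200 − 206.8)/4.159 = -1.635; ½·erfc(-1.635) = 0.9896.
C = 14 × 0.9896 = 13.9 mg/L.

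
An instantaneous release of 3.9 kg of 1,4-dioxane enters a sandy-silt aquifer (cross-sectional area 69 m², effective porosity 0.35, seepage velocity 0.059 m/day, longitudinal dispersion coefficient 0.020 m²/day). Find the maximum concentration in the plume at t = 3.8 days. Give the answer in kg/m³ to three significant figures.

The peak of an instantaneous 1D plume sits at x = vt; there the Gaussian factor is 1 and C_max = M/(n_e·A·√(4πDt)), where n_e·A is the pore area the mass is dissolved in.
√(4πDt) = √(4π × 0.020 × 3.8) = 0.9773 m, so C_max = 3.9/(0.35 × 69 × 0.9773) = 0.165 kg/m³.

0.165 kg/m³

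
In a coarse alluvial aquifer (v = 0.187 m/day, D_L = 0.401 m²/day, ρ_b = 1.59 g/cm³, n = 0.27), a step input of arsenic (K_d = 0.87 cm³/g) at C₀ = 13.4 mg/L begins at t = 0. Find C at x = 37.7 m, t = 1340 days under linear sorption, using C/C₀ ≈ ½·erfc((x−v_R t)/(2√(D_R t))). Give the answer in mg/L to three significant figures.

Retardation factor R = 1 + ρ_b·K_d/n = 1 + 1.59 × 0.87/0.27 = 6.123.
Sorption retards both mechanisms: v_R = v/R = 0.03054 m/day, D_R = D/R = 0.06549 m²/day.
v_R·t = 0.03054 × 1340 = 40.9236 m; 2√(D_R t) = 18.74 m; argument = (37.7 − 40.9236)/18.74 = -0.1720.
C = C₀ × ½·erfc(-0.1720) = 13.4 × 0.5961 = 7.99 mg/L.

7.99 mg/L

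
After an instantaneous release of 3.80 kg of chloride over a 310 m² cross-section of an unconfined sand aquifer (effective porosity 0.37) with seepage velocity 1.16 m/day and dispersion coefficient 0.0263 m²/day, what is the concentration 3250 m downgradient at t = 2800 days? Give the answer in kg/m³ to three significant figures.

0.00107 kg/m³

For an instantaneous plane source, C(x,t) = M/(n_e·A·√(4πDt)) · exp(−(x−vt)²/(4Dt)), with n_e·A the pore (flow) area.
Plume center vt = 1.16 × 2800 = 3248 m, so the well at 3250 m is 2 m downgradient of the peak.
√(4πDt) = 30.42 m, giving peak height M/(n_e·A·√(4πDt)) = 3.80/(0.37 × 310 × 30.42) = 0.001089 kg/m³.
(x−vt)²/(4Dt) = (2)²/(4 × 0.0263 × 2800) = 0.01358; exp(−0.01358) = 0.9865.
C = 0.001089 × 0.9865 = 0.00107 kg/m³.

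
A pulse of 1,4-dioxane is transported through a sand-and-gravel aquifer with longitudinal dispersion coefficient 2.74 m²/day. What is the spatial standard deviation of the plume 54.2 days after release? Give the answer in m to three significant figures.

Dispersive spreading gives a Gaussian with σ² = 2Dt; advection only shifts the center.
σ = √(2 × 2.74 × 54.2) = 17.2 m.

17.2 m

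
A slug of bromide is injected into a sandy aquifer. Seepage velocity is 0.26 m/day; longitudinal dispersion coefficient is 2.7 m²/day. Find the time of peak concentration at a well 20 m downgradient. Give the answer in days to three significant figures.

46.7 days

For the 1D instantaneous-source solution, setting ∂C/∂t = 0 at fixed x gives v²t² + 2Dt − x² = 0, so t = (√(D² + v²x²) − D)/v².
√(D² + v²x²) = √(2.7² + 0.26² × 20²) = 5.859; v² = 0.0676.
t = (5.859 − 2.7)/0.0676 = 46.7 days (vs. the pure-advection estimate x/v = 76.9 d).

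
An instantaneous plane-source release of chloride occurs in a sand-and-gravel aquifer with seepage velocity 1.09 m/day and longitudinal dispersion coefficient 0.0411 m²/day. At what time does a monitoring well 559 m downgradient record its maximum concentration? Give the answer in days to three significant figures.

For the 1D instantaneous-source solution, setting ∂C/∂t = 0 at fixed x gives v²t² + 2Dt − x² = 0, so t = (√(D² + v²x²) − D)/v².
√(D² + v²x²) = √(0.0411² + 1.09² × 559²) = 609.3; v² = 1.1881.
t = (609.3 − 0.0411)/1.1881 = 513 days (vs. the pure-advection estimate x/v = 513 d).

513 days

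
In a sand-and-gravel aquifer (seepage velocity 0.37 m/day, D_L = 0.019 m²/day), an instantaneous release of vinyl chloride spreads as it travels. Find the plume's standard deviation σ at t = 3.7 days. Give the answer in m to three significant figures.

Dispersive spreading gives a Gaussian with σ² = 2Dt; advection only shifts the center.
σ = √(2 × 0.019 × 3.7) = 0.375 m.

0.375 m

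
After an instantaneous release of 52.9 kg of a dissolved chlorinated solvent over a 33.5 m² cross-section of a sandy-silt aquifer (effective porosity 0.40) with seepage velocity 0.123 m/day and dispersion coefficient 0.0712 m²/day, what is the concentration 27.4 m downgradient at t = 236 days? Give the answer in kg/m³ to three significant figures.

0.261 kg/m³

For an instantaneous plane source, C(x,t) = M/(n_e·A·√(4πDt)) · exp(−(x−vt)²/(4Dt)), with n_e·A the pore (flow) area.
Plume center vt = 0.123 × 236 = 29.028 m, so the well at 27.4 m is 1.628 m upgradient of the peak.
√(4πDt) = 14.53 m, giving peak height M/(n_e·A·√(4πDt)) = 52.9/(0.40 × 33.5 × 14.53) = 0.2717 kg/m³.
(x−vt)²/(4Dt) = (-1.628)²/(4 × 0.0712 × 236) = 0.03943; exp(−0.03943) = 0.9613.
C = 0.2717 × 0.9613 = 0.261 kg/m³.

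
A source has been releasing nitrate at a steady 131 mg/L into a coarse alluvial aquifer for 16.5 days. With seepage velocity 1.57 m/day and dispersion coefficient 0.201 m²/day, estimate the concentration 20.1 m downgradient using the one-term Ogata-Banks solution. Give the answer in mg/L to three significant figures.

For a continuous step input, C/C₀ ≈ ½·erfc((x−vt)/(2√(Dt))).
vt = 1.57 × 16.5 = 25.905 m and 2√(Dt) = 2√(0.201 × 16.5) = 3.642 m.
Argument (x−vt)/(2√(Dt)) = (20.1 − 25.905)/3.642 = -1.594; ½·erfc(-1.594) = 0.9879.
C = 131 × 0.9879 = 129 mg/L.

129 mg/L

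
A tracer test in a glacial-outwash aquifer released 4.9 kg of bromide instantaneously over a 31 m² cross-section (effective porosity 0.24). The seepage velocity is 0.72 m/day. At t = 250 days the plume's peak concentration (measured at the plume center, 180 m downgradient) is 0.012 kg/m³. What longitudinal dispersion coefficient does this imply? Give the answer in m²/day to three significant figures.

0.959 m²/day

At the plume center C_max = M/(n_e·A·√(4πDt)), so D = M²/(4πt·(n_e·A·C_max)²).
n_e·A·C_max = 0.24 × 31 × 0.012 = 0.08928 kg/m.
D = 4.9²/(4π × 250 × 0.08928²) = 0.959 m²/day.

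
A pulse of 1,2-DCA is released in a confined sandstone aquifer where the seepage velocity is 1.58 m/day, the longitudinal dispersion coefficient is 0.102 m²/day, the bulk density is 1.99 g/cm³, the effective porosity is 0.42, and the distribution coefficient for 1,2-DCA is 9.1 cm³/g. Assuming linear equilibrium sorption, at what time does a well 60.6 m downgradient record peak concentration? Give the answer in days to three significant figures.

Retardation factor R = 1 + ρ_b·K_d/n = 1 + 1.99 × 9.1/0.42 = 44.12.
Sorption retards both mechanisms: v_R = v/R = 0.03581 m/day, D_R = D/R = 0.002312 m²/day.
Peak time from v_R²t² + 2D_R t − x² = 0: t = (√(D_R² + v_R²x²) − D_R)/v_R².
√(D_R² + v_R²x²) = √(0.002312² + 0.03581² × 60.6²) = 2.170; v_R² = 0.001282.
t = (2.170 − 0.002312)/0.001282 = 1690 days.

1690 days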